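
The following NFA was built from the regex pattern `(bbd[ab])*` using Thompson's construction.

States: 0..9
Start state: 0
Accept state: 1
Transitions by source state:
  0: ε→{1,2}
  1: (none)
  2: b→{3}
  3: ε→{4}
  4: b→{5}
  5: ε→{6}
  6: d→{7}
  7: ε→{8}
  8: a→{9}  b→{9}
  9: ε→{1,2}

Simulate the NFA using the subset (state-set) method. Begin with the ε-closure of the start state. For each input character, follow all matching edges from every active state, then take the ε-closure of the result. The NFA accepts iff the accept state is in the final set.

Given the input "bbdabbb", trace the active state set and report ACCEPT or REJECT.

Answer: REJECT

Trace:
initial (ε-close {0}): {0,1,2}
'b' @ 1: {3,4}
'b' @ 2: {5,6}
'd' @ 3: {7,8}
'a' @ 4: {1,2,9}  [accepting]
'b' @ 5: {3,4}
'b' @ 6: {5,6}
'b' @ 7: {}  — no active states
final: {}; accept 1 not in set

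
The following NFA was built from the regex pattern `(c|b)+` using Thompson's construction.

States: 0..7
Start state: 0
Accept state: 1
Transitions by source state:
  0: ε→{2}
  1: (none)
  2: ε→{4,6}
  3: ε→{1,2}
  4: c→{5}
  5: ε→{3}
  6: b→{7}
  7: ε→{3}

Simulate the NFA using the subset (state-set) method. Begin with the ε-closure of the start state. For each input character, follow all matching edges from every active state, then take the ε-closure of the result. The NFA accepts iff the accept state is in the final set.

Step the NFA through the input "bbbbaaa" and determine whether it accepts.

Answer: REJECT

Steps:
initial (ε-close {0}): {0,2,4,6}
'b' @ 1: {1,2,3,4,6,7}  ✓accept
'b' @ 2: {1,2,3,4,6,7}  ✓accept
'b' @ 3: {1,2,3,4,6,7}  ✓accept
'b' @ 4: {1,2,3,4,6,7}  ✓accept
'a' @ 5: {}  — state set empty
rest 'aa' ignored (set empty)
final: {}; accept 1 not in set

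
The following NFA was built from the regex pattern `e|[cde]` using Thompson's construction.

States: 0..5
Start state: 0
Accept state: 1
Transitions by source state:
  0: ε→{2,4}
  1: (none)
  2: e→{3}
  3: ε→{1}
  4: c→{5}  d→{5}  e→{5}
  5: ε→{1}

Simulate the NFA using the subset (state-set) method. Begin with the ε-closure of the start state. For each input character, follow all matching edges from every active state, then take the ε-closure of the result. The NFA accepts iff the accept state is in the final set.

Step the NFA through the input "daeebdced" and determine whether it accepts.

Answer: REJECT

Steps:
S₀ = ε-closure({0}) = {0,2,4}
'd' @ 1: {1,5}  (accept∈set)
'a' @ 2: {}  — state set empty
rest 'eebdced' ignored (set empty)
end set {} — state 1 not in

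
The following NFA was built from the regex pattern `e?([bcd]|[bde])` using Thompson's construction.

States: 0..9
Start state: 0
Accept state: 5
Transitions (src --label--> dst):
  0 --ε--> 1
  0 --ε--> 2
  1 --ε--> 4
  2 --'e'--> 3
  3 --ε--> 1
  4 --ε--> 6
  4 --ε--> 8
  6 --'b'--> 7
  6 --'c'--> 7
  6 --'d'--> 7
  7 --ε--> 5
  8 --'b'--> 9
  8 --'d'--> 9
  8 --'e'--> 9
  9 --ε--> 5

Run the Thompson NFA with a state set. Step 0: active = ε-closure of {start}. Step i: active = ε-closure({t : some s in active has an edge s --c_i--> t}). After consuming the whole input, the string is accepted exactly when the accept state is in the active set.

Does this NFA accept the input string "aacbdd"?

Answer: REJECT

Trace:
start: ε-closure({0}) = {0,1,2,4,6,8}
'a' @ 1: {}  — no active states
rest 'acbdd' ignored (set empty)
final: {}; accept 5 not in set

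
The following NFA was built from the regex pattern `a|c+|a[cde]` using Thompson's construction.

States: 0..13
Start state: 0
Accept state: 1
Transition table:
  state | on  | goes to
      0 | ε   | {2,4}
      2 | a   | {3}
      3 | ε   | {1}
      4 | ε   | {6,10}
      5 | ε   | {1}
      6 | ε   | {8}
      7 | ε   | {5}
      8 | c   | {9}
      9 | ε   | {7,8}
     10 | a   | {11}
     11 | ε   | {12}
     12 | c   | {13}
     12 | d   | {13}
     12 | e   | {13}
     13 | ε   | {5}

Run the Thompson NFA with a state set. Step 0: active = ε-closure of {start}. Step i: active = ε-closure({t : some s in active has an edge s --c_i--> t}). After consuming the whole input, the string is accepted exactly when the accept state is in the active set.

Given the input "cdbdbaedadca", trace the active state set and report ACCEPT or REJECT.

Answer: REJECT

Derivation:
start: ε-closure({0}) = {0,2,4,6,8,10}
'c' @ 1: {1,5,7,8,9}  ✓accept
'd' @ 2: {}  — no active states
rest 'bdbaedadca' ignored (set empty)
final: {}; accept 1 not in set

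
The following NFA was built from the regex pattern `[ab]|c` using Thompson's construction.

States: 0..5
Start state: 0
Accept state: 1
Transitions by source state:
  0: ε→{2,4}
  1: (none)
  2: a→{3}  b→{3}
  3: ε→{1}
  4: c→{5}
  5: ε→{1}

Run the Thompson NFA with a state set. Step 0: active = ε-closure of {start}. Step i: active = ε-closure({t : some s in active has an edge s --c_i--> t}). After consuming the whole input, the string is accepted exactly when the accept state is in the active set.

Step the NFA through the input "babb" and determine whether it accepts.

initial (ε-close {0}): {0,2,4}
'b' @ 1: {1,3}  (accept∈set)
'a' @ 2: {}  — dead — no transitions
rest 'bb' ignored (set empty)
after full input: {}  (accept=1 not in)

Answer: REJECT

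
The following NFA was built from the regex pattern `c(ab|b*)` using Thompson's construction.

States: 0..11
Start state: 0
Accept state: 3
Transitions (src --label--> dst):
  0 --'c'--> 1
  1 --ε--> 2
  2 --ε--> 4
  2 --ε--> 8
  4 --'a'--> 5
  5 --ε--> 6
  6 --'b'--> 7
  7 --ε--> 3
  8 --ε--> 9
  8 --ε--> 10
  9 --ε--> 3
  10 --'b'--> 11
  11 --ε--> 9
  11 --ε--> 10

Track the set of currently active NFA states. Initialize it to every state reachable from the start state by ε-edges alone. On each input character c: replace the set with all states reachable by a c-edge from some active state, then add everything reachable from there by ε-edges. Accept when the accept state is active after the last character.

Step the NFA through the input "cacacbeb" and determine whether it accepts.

Answer: REJECT

Steps:
start: ε-closure({0}) = {0}
'c' @ 1: {1,2,3,4,8,9,10}  (accept∈set)
'a' @ 2: {5,6}
'c' @ 3: {}  — dead — no transitions
rest 'acbeb' ignored (set empty)
after full input: {}  (accept=3 not in)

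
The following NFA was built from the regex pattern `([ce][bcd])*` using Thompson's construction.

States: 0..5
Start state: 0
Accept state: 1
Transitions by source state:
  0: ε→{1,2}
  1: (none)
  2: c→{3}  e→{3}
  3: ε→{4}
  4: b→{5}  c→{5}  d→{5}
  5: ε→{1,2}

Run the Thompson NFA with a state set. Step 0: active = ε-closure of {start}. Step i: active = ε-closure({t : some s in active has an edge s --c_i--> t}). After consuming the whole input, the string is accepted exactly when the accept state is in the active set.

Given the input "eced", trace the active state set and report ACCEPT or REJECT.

Answer: ACCEPT

Trace:
start: ε-closure({0}) = {0,1,2}
'e' @ 1: {3,4}
'c' @ 2: {1,2,5}  [accepting]
'e' @ 3: {3,4}
'd' @ 4: {1,2,5}  [accepting]
final: {1,2,5}; accept 1 in set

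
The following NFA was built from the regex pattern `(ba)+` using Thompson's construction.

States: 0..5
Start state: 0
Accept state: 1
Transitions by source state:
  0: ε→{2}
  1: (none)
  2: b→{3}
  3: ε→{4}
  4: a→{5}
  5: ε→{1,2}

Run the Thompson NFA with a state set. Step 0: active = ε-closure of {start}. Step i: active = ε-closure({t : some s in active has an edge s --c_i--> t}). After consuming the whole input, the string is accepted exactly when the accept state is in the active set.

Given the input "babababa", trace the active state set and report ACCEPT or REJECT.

Answer: ACCEPT

Steps:
S₀ = ε-closure({0}) = {0,2}
'b' @ 1: {3,4}
'a' @ 2: {1,2,5}  ✓accept
'b' @ 3: {3,4}
'a' @ 4: {1,2,5}  ✓accept
'b' @ 5: {3,4}
'a' @ 6: {1,2,5}  ✓accept
'b' @ 7: {3,4}
'a' @ 8: {1,2,5}  ✓accept
final: {1,2,5}; accept 1 in set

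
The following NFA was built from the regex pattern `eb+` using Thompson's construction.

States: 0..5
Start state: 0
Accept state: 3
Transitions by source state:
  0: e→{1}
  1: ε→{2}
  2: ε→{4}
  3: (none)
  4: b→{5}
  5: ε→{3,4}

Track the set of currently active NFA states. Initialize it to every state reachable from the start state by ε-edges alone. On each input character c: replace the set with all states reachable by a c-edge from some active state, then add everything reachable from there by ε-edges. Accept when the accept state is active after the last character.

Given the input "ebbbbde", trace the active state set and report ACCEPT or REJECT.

Answer: REJECT

Derivation:
start: ε-closure({0}) = {0}
'e' @ 1: {1,2,4}
'b' @ 2: {3,4,5}  ✓accept
'b' @ 3: {3,4,5}  ✓accept
'b' @ 4: {3,4,5}  ✓accept
'b' @ 5: {3,4,5}  ✓accept
'd' @ 6: {}  — no active states
rest 'e' ignored (set empty)
final: {}; accept 3 not in set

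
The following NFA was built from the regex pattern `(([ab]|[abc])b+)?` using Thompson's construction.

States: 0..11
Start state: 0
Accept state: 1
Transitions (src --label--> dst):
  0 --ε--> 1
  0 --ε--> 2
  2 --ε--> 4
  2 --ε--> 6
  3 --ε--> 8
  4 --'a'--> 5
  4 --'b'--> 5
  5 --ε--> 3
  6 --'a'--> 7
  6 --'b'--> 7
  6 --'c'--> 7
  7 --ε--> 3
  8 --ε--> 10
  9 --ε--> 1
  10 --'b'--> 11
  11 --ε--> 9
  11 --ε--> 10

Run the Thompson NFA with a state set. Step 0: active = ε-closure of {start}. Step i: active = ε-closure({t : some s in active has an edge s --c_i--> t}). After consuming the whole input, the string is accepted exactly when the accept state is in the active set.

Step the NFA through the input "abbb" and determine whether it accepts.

initial (ε-close {0}): {0,1,2,4,6}
'a' @ 1: {3,5,7,8,10}
'b' @ 2: {1,9,10,11}  (accept∈set)
'b' @ 3: {1,9,10,11}  (accept∈set)
'b' @ 4: {1,9,10,11}  (accept∈set)
after full input: {1,9,10,11}  (accept=1 in)

Answer: ACCEPT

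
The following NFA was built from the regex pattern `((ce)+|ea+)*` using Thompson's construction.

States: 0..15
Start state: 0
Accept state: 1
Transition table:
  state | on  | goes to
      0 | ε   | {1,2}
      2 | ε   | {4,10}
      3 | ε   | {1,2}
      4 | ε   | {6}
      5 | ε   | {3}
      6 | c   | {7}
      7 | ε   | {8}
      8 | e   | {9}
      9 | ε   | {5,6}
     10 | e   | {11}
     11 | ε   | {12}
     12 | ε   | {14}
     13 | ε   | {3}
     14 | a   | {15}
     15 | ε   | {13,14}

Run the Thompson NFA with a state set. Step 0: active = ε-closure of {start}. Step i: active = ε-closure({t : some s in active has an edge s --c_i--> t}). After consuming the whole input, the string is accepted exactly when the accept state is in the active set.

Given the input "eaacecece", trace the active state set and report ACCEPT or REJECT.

S₀ = ε-closure({0}) = {0,1,2,4,6,10}
'e' @ 1: {11,12,14}
'a' @ 2: {1,2,3,4,6,10,13,14,15}  (accept∈set)
'a' @ 3: {1,2,3,4,6,10,13,14,15}  (accept∈set)
'c' @ 4: {7,8}
'e' @ 5: {1,2,3,4,5,6,9,10}  (accept∈set)
'c' @ 6: {7,8}
'e' @ 7: {1,2,3,4,5,6,9,10}  (accept∈set)
'c' @ 8: {7,8}
'e' @ 9: {1,2,3,4,5,6,9,10}  (accept∈set)
end set {1,2,3,4,5,6,9,10} — state 1 in

Answer: ACCEPT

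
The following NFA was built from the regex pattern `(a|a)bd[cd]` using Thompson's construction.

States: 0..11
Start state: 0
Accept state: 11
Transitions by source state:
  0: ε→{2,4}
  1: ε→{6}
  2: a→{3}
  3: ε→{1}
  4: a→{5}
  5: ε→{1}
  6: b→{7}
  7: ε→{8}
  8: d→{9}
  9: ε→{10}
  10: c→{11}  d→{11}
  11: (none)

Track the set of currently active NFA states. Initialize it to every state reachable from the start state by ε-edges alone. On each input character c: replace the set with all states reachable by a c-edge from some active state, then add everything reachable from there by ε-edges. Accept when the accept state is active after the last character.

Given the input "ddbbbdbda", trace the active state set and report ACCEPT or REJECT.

S₀ = ε-closure({0}) = {0,2,4}
'd' @ 1: {}  — state set empty
rest 'dbbbdbda' ignored (set empty)
after full input: {}  (accept=11 not in)

Answer: REJECT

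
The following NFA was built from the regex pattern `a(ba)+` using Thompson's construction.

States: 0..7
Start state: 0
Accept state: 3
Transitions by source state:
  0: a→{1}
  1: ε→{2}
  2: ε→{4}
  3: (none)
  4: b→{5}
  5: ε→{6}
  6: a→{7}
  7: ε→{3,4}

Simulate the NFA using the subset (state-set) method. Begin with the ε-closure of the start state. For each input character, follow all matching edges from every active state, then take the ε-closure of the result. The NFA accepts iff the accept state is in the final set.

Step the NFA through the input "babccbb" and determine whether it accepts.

start: ε-closure({0}) = {0}
'b' @ 1: {}  — no active states
rest 'abccbb' ignored (set empty)
end set {} — state 3 not in

Answer: REJECT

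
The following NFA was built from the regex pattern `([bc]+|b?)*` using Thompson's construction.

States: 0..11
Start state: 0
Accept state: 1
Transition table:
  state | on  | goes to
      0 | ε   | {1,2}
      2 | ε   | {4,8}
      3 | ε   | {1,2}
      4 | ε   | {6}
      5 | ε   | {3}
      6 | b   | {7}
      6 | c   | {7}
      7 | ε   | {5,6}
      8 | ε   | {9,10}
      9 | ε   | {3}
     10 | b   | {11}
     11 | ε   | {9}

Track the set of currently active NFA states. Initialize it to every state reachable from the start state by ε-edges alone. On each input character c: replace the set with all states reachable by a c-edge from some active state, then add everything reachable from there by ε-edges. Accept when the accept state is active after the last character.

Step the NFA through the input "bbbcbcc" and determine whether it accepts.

start: ε-closure({0}) = {0,1,2,3,4,6,8,9,10}
'b' @ 1: {1,2,3,4,5,6,7,8,9,10,11}  (accept∈set)
'b' @ 2: {1,2,3,4,5,6,7,8,9,10,11}  (accept∈set)
'b' @ 3: {1,2,3,4,5,6,7,8,9,10,11}  (accept∈set)
'c' @ 4: {1,2,3,4,5,6,7,8,9,10}  (accept∈set)
'b' @ 5: {1,2,3,4,5,6,7,8,9,10,11}  (accept∈set)
'c' @ 6: {1,2,3,4,5,6,7,8,9,10}  (accept∈set)
'c' @ 7: {1,2,3,4,5,6,7,8,9,10}  (accept∈set)
end set {1,2,3,4,5,6,7,8,9,10} — state 1 in

Answer: ACCEPT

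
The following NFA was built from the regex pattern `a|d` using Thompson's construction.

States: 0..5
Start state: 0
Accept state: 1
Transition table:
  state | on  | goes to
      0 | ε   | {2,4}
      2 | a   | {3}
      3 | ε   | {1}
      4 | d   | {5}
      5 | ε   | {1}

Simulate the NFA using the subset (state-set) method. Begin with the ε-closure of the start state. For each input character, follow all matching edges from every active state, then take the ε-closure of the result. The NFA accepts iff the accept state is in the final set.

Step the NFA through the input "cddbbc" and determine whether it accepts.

initial (ε-close {0}): {0,2,4}
'c' @ 1: {}  — dead — no transitions
rest 'ddbbc' ignored (set empty)
end set {} — state 1 not in

Answer: REJECT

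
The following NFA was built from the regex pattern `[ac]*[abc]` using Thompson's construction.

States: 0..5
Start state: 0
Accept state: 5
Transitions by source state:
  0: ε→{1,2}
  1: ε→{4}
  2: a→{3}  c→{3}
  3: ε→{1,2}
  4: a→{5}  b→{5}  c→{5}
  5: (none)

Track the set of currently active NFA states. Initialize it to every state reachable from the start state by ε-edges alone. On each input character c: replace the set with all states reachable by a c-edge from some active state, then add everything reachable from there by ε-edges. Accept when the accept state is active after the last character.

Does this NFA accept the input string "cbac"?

Answer: REJECT

Trace:
initial (ε-close {0}): {0,1,2,4}
'c' @ 1: {1,2,3,4,5}  ✓accept
'b' @ 2: {5}  ✓accept
'a' @ 3: {}  — no active states
rest 'c' ignored (set empty)
end set {} — state 5 not in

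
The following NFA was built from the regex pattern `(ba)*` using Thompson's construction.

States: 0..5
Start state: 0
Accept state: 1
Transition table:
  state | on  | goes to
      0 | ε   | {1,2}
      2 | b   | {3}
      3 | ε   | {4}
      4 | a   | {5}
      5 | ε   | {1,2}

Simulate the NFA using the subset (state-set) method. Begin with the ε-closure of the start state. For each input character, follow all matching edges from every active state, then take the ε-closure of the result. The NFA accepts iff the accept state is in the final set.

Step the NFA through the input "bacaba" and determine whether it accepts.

S₀ = ε-closure({0}) = {0,1,2}
'b' @ 1: {3,4}
'a' @ 2: {1,2,5}  ✓accept
'c' @ 3: {}  — dead — no transitions
rest 'aba' ignored (set empty)
after full input: {}  (accept=1 not in)

Answer: REJECT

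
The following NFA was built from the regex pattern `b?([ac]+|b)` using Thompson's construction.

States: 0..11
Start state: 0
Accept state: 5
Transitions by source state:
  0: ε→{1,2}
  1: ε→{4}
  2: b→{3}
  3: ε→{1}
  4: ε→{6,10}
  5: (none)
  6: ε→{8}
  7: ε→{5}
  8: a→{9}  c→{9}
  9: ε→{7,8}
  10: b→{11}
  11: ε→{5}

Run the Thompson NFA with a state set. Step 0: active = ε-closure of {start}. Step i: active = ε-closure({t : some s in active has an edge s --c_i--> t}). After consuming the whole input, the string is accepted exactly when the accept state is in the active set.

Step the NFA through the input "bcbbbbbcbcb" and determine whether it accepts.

start: ε-closure({0}) = {0,1,2,4,6,8,10}
'b' @ 1: {1,3,4,5,6,8,10,11}  (accept∈set)
'c' @ 2: {5,7,8,9}  (accept∈set)
'b' @ 3: {}  — no active states
rest 'bbbbcbcb' ignored (set empty)
end set {} — state 5 not in

Answer: REJECT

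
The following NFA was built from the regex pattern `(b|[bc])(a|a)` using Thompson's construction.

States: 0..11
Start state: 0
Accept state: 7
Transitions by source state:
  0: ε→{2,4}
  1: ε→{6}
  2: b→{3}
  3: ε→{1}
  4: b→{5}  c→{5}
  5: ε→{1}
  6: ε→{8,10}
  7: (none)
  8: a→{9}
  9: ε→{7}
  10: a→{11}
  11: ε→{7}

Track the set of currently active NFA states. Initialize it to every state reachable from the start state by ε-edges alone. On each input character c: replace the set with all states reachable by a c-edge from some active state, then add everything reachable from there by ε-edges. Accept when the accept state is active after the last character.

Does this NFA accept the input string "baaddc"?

Answer: REJECT

Trace:
S₀ = ε-closure({0}) = {0,2,4}
'b' @ 1: {1,3,5,6,8,10}
'a' @ 2: {7,9,11}  [accepting]
'a' @ 3: {}  — dead — no transitions
rest 'ddc' ignored (set empty)
after full input: {}  (accept=7 not in)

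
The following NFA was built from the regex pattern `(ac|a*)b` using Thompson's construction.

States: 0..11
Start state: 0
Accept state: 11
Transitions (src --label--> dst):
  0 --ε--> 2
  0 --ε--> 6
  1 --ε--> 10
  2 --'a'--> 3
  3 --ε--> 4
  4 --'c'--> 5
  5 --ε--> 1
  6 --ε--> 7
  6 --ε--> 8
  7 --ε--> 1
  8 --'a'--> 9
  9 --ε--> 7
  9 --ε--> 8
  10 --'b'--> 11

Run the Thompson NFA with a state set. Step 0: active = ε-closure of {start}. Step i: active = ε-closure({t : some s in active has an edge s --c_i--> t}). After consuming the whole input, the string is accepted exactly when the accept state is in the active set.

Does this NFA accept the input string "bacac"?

Answer: REJECT

Trace:
start: ε-closure({0}) = {0,1,2,6,7,8,10}
'b' @ 1: {11}  ✓accept
'a' @ 2: {}  — state set empty
rest 'cac' ignored (set empty)
end set {} — state 11 not in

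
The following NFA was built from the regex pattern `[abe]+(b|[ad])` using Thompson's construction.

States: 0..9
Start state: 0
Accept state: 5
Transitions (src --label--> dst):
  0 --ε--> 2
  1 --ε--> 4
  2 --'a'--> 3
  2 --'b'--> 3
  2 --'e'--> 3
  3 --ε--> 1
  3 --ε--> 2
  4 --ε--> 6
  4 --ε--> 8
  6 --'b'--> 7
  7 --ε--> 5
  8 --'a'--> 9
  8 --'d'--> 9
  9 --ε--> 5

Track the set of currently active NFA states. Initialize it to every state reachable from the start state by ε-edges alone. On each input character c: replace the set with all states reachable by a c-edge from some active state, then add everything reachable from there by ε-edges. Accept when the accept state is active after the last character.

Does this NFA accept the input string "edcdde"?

initial (ε-close {0}): {0,2}
'e' @ 1: {1,2,3,4,6,8}
'd' @ 2: {5,9}  [accepting]
'c' @ 3: {}  — state set empty
rest 'dde' ignored (set empty)
after full input: {}  (accept=5 not in)

Answer: REJECT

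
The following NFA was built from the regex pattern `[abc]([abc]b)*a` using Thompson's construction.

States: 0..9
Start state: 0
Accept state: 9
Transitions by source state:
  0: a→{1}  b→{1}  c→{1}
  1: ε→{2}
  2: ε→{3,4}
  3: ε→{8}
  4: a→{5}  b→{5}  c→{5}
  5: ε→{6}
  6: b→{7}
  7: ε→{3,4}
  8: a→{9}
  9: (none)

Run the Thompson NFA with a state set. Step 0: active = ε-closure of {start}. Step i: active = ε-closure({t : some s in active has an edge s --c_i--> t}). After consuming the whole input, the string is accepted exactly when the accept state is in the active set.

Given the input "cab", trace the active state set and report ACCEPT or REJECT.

Answer: REJECT

Trace:
S₀ = ε-closure({0}) = {0}
'c' @ 1: {1,2,3,4,8}
'a' @ 2: {5,6,9}  (accept∈set)
'b' @ 3: {3,4,7,8}
final: {3,4,7,8}; accept 9 not in set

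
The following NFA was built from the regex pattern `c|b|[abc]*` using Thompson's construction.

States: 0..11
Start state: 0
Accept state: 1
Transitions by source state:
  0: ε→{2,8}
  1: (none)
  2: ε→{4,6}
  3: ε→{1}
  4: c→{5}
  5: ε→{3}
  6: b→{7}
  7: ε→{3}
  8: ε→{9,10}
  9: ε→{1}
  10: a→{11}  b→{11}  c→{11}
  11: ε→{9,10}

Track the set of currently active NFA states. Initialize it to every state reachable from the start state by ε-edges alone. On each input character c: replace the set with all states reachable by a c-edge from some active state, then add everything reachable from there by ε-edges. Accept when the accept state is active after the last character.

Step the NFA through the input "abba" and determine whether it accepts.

Answer: ACCEPT

Steps:
start: ε-closure({0}) = {0,1,2,4,6,8,9,10}
'a' @ 1: {1,9,10,11}  [accepting]
'b' @ 2: {1,9,10,11}  [accepting]
'b' @ 3: {1,9,10,11}  [accepting]
'a' @ 4: {1,9,10,11}  [accepting]
final: {1,9,10,11}; accept 1 in set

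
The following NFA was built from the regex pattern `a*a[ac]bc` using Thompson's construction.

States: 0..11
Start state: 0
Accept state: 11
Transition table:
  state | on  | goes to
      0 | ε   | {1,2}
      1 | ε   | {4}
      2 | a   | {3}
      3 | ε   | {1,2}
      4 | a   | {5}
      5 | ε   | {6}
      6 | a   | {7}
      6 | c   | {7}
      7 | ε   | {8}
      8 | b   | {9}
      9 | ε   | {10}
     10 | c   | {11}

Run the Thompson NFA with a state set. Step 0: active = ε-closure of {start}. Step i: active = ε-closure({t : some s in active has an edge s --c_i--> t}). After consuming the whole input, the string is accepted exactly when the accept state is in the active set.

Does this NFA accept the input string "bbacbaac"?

Answer: REJECT

Trace:
initial (ε-close {0}): {0,1,2,4}
'b' @ 1: {}  — dead — no transitions
rest 'bacbaac' ignored (set empty)
end set {} — state 11 not in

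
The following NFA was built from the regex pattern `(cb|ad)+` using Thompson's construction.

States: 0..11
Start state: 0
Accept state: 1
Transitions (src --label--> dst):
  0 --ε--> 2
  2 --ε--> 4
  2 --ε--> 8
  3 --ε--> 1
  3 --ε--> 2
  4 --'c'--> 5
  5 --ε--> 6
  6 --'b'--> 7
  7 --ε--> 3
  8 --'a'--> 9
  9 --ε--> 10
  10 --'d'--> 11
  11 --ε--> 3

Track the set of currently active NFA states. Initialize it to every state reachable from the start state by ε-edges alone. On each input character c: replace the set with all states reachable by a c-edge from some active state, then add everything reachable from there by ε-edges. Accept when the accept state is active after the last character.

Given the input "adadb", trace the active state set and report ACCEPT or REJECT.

Answer: REJECT

Trace:
start: ε-closure({0}) = {0,2,4,8}
'a' @ 1: {9,10}
'd' @ 2: {1,2,3,4,8,11}  [accepting]
'a' @ 3: {9,10}
'd' @ 4: {1,2,3,4,8,11}  [accepting]
'b' @ 5: {}  — state set empty
after full input: {}  (accept=1 not in)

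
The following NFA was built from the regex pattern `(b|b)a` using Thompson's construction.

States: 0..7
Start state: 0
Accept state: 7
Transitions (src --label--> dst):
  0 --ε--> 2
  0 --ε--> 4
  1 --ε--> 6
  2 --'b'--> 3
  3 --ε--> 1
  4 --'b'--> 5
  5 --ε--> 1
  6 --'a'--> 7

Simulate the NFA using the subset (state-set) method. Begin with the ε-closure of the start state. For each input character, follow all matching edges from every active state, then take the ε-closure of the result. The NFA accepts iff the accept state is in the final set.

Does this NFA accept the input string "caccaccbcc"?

start: ε-closure({0}) = {0,2,4}
'c' @ 1: {}  — dead — no transitions
rest 'accaccbcc' ignored (set empty)
end set {} — state 7 not in

Answer: REJECT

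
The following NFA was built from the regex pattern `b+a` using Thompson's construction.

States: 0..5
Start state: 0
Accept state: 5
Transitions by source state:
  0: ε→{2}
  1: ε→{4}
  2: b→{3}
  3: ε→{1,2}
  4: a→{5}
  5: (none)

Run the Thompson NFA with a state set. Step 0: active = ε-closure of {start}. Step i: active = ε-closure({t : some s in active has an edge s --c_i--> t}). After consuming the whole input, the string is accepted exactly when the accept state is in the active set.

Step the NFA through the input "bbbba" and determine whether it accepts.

Answer: ACCEPT

Derivation:
initial (ε-close {0}): {0,2}
'b' @ 1: {1,2,3,4}
'b' @ 2: {1,2,3,4}
'b' @ 3: {1,2,3,4}
'b' @ 4: {1,2,3,4}
'a' @ 5: {5}  (accept∈set)
final: {5}; accept 5 in set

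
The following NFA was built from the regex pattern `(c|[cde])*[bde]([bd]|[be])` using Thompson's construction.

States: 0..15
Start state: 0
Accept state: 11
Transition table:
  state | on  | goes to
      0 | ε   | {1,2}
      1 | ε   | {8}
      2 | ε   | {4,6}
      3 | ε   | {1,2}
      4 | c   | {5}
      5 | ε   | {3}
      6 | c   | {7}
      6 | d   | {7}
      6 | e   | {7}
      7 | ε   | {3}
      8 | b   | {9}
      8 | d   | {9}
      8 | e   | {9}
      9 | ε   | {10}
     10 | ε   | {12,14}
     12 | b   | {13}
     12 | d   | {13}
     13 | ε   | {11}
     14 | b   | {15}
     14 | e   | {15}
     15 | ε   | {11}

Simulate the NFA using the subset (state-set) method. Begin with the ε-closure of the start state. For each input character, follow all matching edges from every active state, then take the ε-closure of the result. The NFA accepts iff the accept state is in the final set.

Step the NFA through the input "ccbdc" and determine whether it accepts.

Answer: REJECT

Derivation:
start: ε-closure({0}) = {0,1,2,4,6,8}
'c' @ 1: {1,2,3,4,5,6,7,8}
'c' @ 2: {1,2,3,4,5,6,7,8}
'b' @ 3: {9,10,12,14}
'd' @ 4: {11,13}  [accepting]
'c' @ 5: {}  — dead — no transitions
final: {}; accept 11 not in set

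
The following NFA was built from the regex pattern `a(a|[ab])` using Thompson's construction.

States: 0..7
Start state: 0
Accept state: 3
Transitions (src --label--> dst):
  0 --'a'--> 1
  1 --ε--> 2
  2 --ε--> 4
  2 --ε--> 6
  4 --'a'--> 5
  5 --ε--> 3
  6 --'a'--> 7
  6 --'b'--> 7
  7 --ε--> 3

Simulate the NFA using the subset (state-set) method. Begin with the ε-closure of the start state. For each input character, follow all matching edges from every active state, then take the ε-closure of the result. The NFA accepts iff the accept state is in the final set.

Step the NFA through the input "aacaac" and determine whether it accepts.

Answer: REJECT

Trace:
start: ε-closure({0}) = {0}
'a' @ 1: {1,2,4,6}
'a' @ 2: {3,5,7}  [accepting]
'c' @ 3: {}  — dead — no transitions
rest 'aac' ignored (set empty)
after full input: {}  (accept=3 not in)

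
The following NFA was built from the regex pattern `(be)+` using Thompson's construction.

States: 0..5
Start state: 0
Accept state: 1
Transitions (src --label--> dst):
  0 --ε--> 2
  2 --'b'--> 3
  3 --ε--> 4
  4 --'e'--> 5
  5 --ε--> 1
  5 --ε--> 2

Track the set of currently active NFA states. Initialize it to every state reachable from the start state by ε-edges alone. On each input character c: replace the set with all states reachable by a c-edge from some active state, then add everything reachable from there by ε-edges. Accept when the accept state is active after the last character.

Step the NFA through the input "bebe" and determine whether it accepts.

Answer: ACCEPT

Steps:
start: ε-closure({0}) = {0,2}
'b' @ 1: {3,4}
'e' @ 2: {1,2,5}  [accepting]
'b' @ 3: {3,4}
'e' @ 4: {1,2,5}  [accepting]
end set {1,2,5} — state 1 in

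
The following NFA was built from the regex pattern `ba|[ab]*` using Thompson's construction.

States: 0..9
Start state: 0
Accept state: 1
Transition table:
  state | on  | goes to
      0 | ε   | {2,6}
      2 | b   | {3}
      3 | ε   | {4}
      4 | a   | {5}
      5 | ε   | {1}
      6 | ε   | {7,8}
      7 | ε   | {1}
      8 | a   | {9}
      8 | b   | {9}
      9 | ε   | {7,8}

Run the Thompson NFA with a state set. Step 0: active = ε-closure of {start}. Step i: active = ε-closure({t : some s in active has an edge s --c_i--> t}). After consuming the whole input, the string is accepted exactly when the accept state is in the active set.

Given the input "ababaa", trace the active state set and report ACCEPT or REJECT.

Answer: ACCEPT

Trace:
initial (ε-close {0}): {0,1,2,6,7,8}
'a' @ 1: {1,7,8,9}  [accepting]
'b' @ 2: {1,7,8,9}  [accepting]
'a' @ 3: {1,7,8,9}  [accepting]
'b' @ 4: {1,7,8,9}  [accepting]
'a' @ 5: {1,7,8,9}  [accepting]
'a' @ 6: {1,7,8,9}  [accepting]
final: {1,7,8,9}; accept 1 in set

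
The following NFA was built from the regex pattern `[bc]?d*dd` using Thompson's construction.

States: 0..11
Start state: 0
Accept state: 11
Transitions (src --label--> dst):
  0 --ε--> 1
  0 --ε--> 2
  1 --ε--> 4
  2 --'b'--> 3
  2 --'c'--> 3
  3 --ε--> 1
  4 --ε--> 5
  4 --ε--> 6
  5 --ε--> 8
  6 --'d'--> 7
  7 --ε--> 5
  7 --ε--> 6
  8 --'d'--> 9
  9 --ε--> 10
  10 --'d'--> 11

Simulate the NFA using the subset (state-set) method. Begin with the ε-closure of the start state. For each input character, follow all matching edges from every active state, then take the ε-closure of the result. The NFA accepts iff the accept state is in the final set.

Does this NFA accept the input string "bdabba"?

Answer: REJECT

Steps:
S₀ = ε-closure({0}) = {0,1,2,4,5,6,8}
'b' @ 1: {1,3,4,5,6,8}
'd' @ 2: {5,6,7,8,9,10}
'a' @ 3: {}  — no active states
rest 'bba' ignored (set empty)
end set {} — state 11 not in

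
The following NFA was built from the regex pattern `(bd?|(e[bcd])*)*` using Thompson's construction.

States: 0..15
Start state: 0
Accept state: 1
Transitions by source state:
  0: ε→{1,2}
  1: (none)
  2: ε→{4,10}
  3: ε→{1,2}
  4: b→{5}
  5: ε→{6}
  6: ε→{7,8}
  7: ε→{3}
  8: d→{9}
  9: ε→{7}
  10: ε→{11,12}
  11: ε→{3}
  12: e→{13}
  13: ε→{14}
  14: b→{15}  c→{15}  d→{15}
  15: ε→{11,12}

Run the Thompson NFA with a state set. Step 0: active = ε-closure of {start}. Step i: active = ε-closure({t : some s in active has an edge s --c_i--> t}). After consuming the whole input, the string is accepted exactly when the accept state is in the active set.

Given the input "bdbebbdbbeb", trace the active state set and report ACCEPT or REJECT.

Answer: ACCEPT

Steps:
start: ε-closure({0}) = {0,1,2,3,4,10,11,12}
'b' @ 1: {1,2,3,4,5,6,7,8,10,11,12}  ✓accept
'd' @ 2: {1,2,3,4,7,9,10,11,12}  ✓accept
'b' @ 3: {1,2,3,4,5,6,7,8,10,11,12}  ✓accept
'e' @ 4: {13,14}
'b' @ 5: {1,2,3,4,10,11,12,15}  ✓accept
'b' @ 6: {1,2,3,4,5,6,7,8,10,11,12}  ✓accept
'd' @ 7: {1,2,3,4,7,9,10,11,12}  ✓accept
'b' @ 8: {1,2,3,4,5,6,7,8,10,11,12}  ✓accept
'b' @ 9: {1,2,3,4,5,6,7,8,10,11,12}  ✓accept
'e' @ 10: {13,14}
'b' @ 11: {1,2,3,4,10,11,12,15}  ✓accept
end set {1,2,3,4,10,11,12,15} — state 1 in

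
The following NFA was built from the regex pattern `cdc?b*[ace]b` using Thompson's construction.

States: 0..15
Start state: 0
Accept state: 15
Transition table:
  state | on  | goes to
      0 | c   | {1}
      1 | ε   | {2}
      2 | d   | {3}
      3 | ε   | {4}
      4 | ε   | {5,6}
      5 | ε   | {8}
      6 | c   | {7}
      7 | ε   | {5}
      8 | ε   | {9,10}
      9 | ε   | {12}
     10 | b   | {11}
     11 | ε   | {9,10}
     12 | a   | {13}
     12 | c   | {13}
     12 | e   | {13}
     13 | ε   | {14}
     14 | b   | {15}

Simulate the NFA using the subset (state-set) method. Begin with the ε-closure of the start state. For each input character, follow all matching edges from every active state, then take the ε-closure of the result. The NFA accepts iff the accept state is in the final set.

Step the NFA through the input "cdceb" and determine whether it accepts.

start: ε-closure({0}) = {0}
'c' @ 1: {1,2}
'd' @ 2: {3,4,5,6,8,9,10,12}
'c' @ 3: {5,7,8,9,10,12,13,14}
'e' @ 4: {13,14}
'b' @ 5: {15}  ✓accept
end set {15} — state 15 in

Answer: ACCEPT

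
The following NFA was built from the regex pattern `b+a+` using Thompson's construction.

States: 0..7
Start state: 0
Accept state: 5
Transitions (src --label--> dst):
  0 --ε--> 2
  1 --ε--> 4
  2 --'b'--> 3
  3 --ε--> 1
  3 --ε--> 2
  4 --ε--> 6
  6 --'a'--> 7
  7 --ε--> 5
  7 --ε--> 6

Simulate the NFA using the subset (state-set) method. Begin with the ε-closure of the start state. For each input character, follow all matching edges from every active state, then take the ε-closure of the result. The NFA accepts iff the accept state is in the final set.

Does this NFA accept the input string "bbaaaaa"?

Answer: ACCEPT

Trace:
S₀ = ε-closure({0}) = {0,2}
'b' @ 1: {1,2,3,4,6}
'b' @ 2: {1,2,3,4,6}
'a' @ 3: {5,6,7}  [accepting]
'a' @ 4: {5,6,7}  [accepting]
'a' @ 5: {5,6,7}  [accepting]
'a' @ 6: {5,6,7}  [accepting]
'a' @ 7: {5,6,7}  [accepting]
after full input: {5,6,7}  (accept=5 in)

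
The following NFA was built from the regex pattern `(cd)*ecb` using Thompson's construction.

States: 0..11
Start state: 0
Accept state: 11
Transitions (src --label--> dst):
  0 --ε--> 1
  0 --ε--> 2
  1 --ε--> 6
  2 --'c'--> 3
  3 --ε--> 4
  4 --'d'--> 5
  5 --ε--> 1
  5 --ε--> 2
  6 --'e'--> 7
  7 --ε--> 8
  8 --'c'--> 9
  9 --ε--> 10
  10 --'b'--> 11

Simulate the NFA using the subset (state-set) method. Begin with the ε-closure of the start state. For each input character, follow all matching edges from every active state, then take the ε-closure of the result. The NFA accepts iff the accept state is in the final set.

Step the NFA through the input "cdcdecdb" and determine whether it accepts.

initial (ε-close {0}): {0,1,2,6}
'c' @ 1: {3,4}
'd' @ 2: {1,2,5,6}
'c' @ 3: {3,4}
'd' @ 4: {1,2,5,6}
'e' @ 5: {7,8}
'c' @ 6: {9,10}
'd' @ 7: {}  — no active states
rest 'b' ignored (set empty)
final: {}; accept 11 not in set

Answer: REJECT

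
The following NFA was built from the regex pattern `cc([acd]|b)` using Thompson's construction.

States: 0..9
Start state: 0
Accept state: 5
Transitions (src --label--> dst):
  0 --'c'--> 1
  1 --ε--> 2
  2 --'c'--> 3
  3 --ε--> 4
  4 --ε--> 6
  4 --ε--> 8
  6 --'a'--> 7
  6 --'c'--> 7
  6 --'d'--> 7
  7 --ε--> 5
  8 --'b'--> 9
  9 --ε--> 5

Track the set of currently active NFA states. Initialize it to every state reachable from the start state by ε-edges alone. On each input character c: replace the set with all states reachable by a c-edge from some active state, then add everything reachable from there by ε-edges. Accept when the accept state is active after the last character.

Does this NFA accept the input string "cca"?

Answer: ACCEPT

Trace:
initial (ε-close {0}): {0}
'c' @ 1: {1,2}
'c' @ 2: {3,4,6,8}
'a' @ 3: {5,7}  ✓accept
end set {5,7} — state 5 in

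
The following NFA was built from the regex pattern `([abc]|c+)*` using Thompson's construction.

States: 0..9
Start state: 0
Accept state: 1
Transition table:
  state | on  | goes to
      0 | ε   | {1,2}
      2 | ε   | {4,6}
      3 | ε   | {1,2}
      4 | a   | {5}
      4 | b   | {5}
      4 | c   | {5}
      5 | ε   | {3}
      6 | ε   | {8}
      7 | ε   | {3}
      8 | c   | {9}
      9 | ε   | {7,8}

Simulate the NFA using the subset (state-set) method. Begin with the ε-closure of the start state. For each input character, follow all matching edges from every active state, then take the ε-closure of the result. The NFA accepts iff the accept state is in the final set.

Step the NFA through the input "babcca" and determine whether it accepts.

Answer: ACCEPT

Derivation:
initial (ε-close {0}): {0,1,2,4,6,8}
'b' @ 1: {1,2,3,4,5,6,8}  ✓accept
'a' @ 2: {1,2,3,4,5,6,8}  ✓accept
'b' @ 3: {1,2,3,4,5,6,8}  ✓accept
'c' @ 4: {1,2,3,4,5,6,7,8,9}  ✓accept
'c' @ 5: {1,2,3,4,5,6,7,8,9}  ✓accept
'a' @ 6: {1,2,3,4,5,6,8}  ✓accept
end set {1,2,3,4,5,6,8} — state 1 in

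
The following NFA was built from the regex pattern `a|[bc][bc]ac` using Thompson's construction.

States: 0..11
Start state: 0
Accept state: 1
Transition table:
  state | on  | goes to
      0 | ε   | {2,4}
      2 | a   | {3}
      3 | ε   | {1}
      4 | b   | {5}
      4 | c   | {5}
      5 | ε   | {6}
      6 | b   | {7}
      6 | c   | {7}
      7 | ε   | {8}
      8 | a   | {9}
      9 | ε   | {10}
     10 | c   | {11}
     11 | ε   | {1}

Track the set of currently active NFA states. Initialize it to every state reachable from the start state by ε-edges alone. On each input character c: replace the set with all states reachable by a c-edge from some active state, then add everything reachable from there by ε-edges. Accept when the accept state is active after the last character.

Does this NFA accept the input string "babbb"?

start: ε-closure({0}) = {0,2,4}
'b' @ 1: {5,6}
'a' @ 2: {}  — no active states
rest 'bbb' ignored (set empty)
after full input: {}  (accept=1 not in)

Answer: REJECT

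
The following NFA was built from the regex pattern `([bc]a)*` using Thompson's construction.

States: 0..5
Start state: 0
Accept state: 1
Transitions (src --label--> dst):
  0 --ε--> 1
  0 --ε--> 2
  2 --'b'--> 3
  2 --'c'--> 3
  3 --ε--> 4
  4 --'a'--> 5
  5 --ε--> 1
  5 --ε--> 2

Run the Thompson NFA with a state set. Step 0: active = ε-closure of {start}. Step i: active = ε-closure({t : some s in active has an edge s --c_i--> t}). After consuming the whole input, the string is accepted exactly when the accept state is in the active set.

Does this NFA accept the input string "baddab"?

S₀ = ε-closure({0}) = {0,1,2}
'b' @ 1: {3,4}
'a' @ 2: {1,2,5}  [accepting]
'd' @ 3: {}  — state set empty
rest 'dab' ignored (set empty)
final: {}; accept 1 not in set

Answer: REJECT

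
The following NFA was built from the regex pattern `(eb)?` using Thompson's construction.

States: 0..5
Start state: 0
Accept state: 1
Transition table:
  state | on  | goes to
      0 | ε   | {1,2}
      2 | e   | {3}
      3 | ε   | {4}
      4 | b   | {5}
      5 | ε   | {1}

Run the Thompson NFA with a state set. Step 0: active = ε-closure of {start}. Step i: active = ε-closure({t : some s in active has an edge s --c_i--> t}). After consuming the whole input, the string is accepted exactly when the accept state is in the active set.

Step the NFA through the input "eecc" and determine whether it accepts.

S₀ = ε-closure({0}) = {0,1,2}
'e' @ 1: {3,4}
'e' @ 2: {}  — dead — no transitions
rest 'cc' ignored (set empty)
end set {} — state 1 not in

Answer: REJECT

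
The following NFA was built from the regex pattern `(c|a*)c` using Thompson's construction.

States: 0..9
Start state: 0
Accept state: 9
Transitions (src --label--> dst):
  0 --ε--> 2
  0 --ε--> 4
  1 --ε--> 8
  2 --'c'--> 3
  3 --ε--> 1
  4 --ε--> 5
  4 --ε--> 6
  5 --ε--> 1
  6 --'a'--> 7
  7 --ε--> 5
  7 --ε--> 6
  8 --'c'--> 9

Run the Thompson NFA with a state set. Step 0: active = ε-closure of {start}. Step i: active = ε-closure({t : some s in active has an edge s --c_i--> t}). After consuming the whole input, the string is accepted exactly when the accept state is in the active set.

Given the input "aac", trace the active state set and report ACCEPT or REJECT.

Answer: ACCEPT

Trace:
initial (ε-close {0}): {0,1,2,4,5,6,8}
'a' @ 1: {1,5,6,7,8}
'a' @ 2: {1,5,6,7,8}
'c' @ 3: {9}  (accept∈set)
final: {9}; accept 9 in set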